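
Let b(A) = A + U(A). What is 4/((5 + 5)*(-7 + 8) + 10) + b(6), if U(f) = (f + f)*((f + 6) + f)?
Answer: 1111/5 ≈ 222.20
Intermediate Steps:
U(f) = 2*f*(6 + 2*f) (U(f) = (2*f)*((6 + f) + f) = (2*f)*(6 + 2*f) = 2*f*(6 + 2*f))
b(A) = A + 4*A*(3 + A)
4/((5 + 5)*(-7 + 8) + 10) + b(6) = 4/((5 + 5)*(-7 + 8) + 10) + 6*(13 + 4*6) = 4/(10*1 + 10) + 6*(13 + 24) = 4/(10 + 10) + 6*37 = 4/20 + 222 = (1/20)*4 + 222 = ⅕ + 222 = 1111/5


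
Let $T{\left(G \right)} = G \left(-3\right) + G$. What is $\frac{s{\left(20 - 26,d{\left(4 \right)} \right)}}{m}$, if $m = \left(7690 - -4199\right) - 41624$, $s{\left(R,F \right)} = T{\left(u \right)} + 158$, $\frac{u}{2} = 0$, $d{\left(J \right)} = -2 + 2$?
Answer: $- \frac{158}{29735} \approx -0.0053136$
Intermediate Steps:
$d{\left(J \right)} = 0$
$u = 0$ ($u = 2 \cdot 0 = 0$)
$T{\left(G \right)} = - 2 G$ ($T{\left(G \right)} = - 3 G + G = - 2 G$)
$s{\left(R,F \right)} = 158$ ($s{\left(R,F \right)} = \left(-2\right) 0 + 158 = 0 + 158 = 158$)
$m = -29735$ ($m = \left(7690 + 4199\right) - 41624 = 11889 - 41624 = -29735$)
$\frac{s{\left(20 - 26,d{\left(4 \right)} \right)}}{m} = \frac{158}{-29735} = 158 \left(- \frac{1}{29735}\right) = - \frac{158}{29735}$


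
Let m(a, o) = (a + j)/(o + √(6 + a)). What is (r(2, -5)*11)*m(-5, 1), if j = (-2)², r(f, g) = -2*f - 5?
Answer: 99/2 ≈ 49.500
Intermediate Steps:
r(f, g) = -5 - 2*f
j = 4
m(a, o) = (4 + a)/(o + √(6 + a)) (m(a, o) = (a + 4)/(o + √(6 + a)) = (4 + a)/(o + √(6 + a)))
(r(2, -5)*11)*m(-5, 1) = ((-5 - 2*2)*11)*((4 - 5)/(1 + √(6 - 5))) = ((-5 - 4)*11)*(-1/(1 + √1)) = (-9*11)*(-1/(1 + 1)) = -99*(-1)/2 = -99*(-½) = 99/2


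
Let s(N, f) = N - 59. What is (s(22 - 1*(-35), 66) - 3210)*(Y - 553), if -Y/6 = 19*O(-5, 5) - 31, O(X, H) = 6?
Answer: 3375812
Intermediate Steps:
s(N, f) = -59 + N
Y = -498 (Y = -6*(19*6 - 31) = -6*(114 - 31) = -6*83 = -498)
(s(22 - 1*(-35), 66) - 3210)*(Y - 553) = ((-59 + (22 - 1*(-35))) - 3210)*(-498 - 553) = ((-59 + (22 + 35)) - 3210)*(-1051) = ((-59 + 57) - 3210)*(-1051) = (-2 - 3210)*(-1051) = -3212*(-1051) = 3375812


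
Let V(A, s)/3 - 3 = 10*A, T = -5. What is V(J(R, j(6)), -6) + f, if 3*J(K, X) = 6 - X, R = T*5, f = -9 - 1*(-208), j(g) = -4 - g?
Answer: 368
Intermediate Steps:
f = 199 (f = -9 + 208 = 199)
R = -25 (R = -5*5 = -25)
J(K, X) = 2 - X/3 (J(K, X) = (6 - X)/3 = 2 - X/3)
V(A, s) = 9 + 30*A (V(A, s) = 9 + 3*(10*A) = 9 + 30*A)
V(J(R, j(6)), -6) + f = (9 + 30*(2 - (-4 - 1*6)/3)) + 199 = (9 + 30*(2 - (-4 - 6)/3)) + 199 = (9 + 30*(2 - ⅓*(-10))) + 199 = (9 + 30*(2 + 10/3)) + 199 = (9 + 30*(16/3)) + 199 = (9 + 160) + 199 = 169 + 199 = 368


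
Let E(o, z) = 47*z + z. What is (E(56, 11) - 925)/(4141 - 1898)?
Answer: -397/2243 ≈ -0.17700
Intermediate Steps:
E(o, z) = 48*z
(E(56, 11) - 925)/(4141 - 1898) = (48*11 - 925)/(4141 - 1898) = (528 - 925)/2243 = -397*1/2243 = -397/2243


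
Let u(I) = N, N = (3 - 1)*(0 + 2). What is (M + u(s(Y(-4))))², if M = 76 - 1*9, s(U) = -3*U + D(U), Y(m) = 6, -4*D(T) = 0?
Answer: 5041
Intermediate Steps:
D(T) = 0 (D(T) = -¼*0 = 0)
s(U) = -3*U (s(U) = -3*U + 0 = -3*U)
N = 4 (N = 2*2 = 4)
u(I) = 4
M = 67 (M = 76 - 9 = 67)
(M + u(s(Y(-4))))² = (67 + 4)² = 71² = 5041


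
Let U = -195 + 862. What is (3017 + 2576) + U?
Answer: 6260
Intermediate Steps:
U = 667
(3017 + 2576) + U = (3017 + 2576) + 667 = 5593 + 667 = 6260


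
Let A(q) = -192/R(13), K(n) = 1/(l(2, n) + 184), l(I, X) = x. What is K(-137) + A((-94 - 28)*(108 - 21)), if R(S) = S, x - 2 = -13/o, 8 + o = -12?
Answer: -716476/48529 ≈ -14.764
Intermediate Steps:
o = -20 (o = -8 - 12 = -20)
x = 53/20 (x = 2 - 13/(-20) = 2 - 13*(-1/20) = 2 + 13/20 = 53/20 ≈ 2.6500)
l(I, X) = 53/20
K(n) = 20/3733 (K(n) = 1/(53/20 + 184) = 1/(3733/20) = 20/3733)
A(q) = -192/13
K(-137) + A((-94 - 28)*(108 - 21)) = 20/3733 - 192/13 = -716476/48529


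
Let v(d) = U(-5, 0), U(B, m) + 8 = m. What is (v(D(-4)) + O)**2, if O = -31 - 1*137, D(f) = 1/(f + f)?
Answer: 30976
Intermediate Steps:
U(B, m) = -8 + m
D(f) = 1/(2*f)
O = -168 (O = -31 - 137 = -168)
v(d) = -8 (v(d) = -8 + 0 = -8)
(v(D(-4)) + O)**2 = (-8 - 168)**2 = (-176)**2 = 30976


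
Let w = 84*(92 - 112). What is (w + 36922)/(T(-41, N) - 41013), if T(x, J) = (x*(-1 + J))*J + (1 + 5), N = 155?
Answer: -35242/1019677 ≈ -0.034562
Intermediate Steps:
T(x, J) = 6 + J*x*(-1 + J) (T(x, J) = J*x*(-1 + J) + 6 = 6 + J*x*(-1 + J))
w = -1680 (w = 84*(-20) = -1680)
(w + 36922)/(T(-41, N) - 41013) = (-1680 + 36922)/((6 - 41*155² - 1*155*(-41)) - 41013) = 35242/((6 - 41*24025 + 6355) - 41013) = 35242/((6 - 985025 + 6355) - 41013) = 35242/(-978664 - 41013) = 35242/(-1019677) = 35242*(-1/1019677) = -35242/1019677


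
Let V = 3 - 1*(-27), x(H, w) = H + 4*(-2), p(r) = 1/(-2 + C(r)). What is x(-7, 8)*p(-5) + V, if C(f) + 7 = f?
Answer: 435/14 ≈ 31.071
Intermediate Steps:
C(f) = -7 + f
p(r) = 1/(-9 + r) (p(r) = 1/(-2 + (-7 + r)) = 1/(-9 + r))
x(H, w) = -8 + H (x(H, w) = H - 8 = -8 + H)
V = 30 (V = 3 + 27 = 30)
x(-7, 8)*p(-5) + V = (-8 - 7)/(-9 - 5) + 30 = -15/(-14) + 30 = -15*(-1/14) + 30 = 15/14 + 30 = 435/14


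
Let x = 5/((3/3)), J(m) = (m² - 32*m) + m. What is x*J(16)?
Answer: -1200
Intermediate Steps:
J(m) = m² - 31*m
x = 5 (x = 5/((3*(⅓))) = 5/1 = 5*1 = 5)
x*J(16) = 5*(16*(-31 + 16)) = 5*(16*(-15)) = 5*(-240) = -1200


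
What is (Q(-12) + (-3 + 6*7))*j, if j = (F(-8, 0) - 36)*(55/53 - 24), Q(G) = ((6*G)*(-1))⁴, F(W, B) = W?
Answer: 1439043329460/53 ≈ 2.7152e+10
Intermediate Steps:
Q(G) = 1296*G⁴ (Q(G) = (-6*G)⁴ = 1296*G⁴)
j = 53548/53 (j = (-8 - 36)*(55/53 - 24) = -44*(55*(1/53) - 24) = -44*(55/53 - 24) = -44*(-1217/53) = 53548/53 ≈ 1010.3)
(Q(-12) + (-3 + 6*7))*j = (1296*(-12)⁴ + (-3 + 6*7))*(53548/53) = (1296*20736 + (-3 + 42))*(53548/53) = (26873856 + 39)*(53548/53) = 26873895*(53548/53) = 1439043329460/53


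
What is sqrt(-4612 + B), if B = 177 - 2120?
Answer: I*sqrt(6555) ≈ 80.963*I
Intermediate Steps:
B = -1943
sqrt(-4612 + B) = sqrt(-4612 - 1943) = sqrt(-6555) = I*sqrt(6555)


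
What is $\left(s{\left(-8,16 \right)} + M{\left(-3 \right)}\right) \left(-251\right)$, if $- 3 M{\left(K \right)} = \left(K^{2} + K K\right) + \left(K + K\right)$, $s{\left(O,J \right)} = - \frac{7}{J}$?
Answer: $\frac{17821}{16} \approx 1113.8$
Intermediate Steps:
$M{\left(K \right)} = - \frac{2 K}{3} - \frac{2 K^{2}}{3}$ ($M{\left(K \right)} = - \frac{\left(K^{2} + K K\right) + \left(K + K\right)}{3} = - \frac{\left(K^{2} + K^{2}\right) + 2 K}{3} = - \frac{2 K^{2} + 2 K}{3} = - \frac{2 K + 2 K^{2}}{3} = - \frac{2 K}{3} - \frac{2 K^{2}}{3}$)
$\left(s{\left(-8,16 \right)} + M{\left(-3 \right)}\right) \left(-251\right) = \left(- \frac{7}{16} - - 2 \left(1 - 3\right)\right) \left(-251\right) = \left(\left(-7\right) \frac{1}{16} - \left(-2\right) \left(-2\right)\right) \left(-251\right) = \left(- \frac{7}{16} - 4\right) \left(-251\right) = \left(- \frac{71}{16}\right) \left(-251\right) = \frac{17821}{16}$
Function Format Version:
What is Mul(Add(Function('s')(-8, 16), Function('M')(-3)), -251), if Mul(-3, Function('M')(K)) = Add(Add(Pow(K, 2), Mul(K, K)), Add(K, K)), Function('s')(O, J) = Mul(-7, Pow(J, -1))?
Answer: Rational(17821, 16) ≈ 1113.8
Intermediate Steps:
Function('M')(K) = Add(Mul(Rational(-2, 3), K), Mul(Rational(-2, 3), Pow(K, 2))) (Function('M')(K) = Mul(Rational(-1, 3), Add(Add(Pow(K, 2), Mul(K, K)), Add(K, K))) = Mul(Rational(-1, 3), Add(Add(Pow(K, 2), Pow(K, 2)), Mul(2, K))) = Mul(Rational(-1, 3), Add(Mul(2, Pow(K, 2)), Mul(2, K))) = Mul(Rational(-1, 3), Add(Mul(2, K), Mul(2, Pow(K, 2)))) = Add(Mul(Rational(-2, 3), K), Mul(Rational(-2, 3), Pow(K, 2))))
Mul(Add(Function('s')(-8, 16), Function('M')(-3)), -251) = Mul(Add(Mul(-7, Pow(16, -1)), Mul(Rational(-2, 3), -3, Add(1, -3))), -251) = Mul(Add(Mul(-7, Rational(1, 16)), Mul(Rational(-2, 3), -3, -2)), -251) = Mul(Add(Rational(-7, 16), -4), -251) = Mul(Rational(-71, 16), -251) = Rational(17821, 16)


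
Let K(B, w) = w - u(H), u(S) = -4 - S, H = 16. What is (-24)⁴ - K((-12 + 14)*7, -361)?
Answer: 332117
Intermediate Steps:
K(B, w) = 20 + w (K(B, w) = w - (-4 - 1*16) = w - (-4 - 16) = w - 1*(-20) = w + 20 = 20 + w)
(-24)⁴ - K((-12 + 14)*7, -361) = (-24)⁴ - (20 - 361) = 331776 - 1*(-341) = 331776 + 341 = 332117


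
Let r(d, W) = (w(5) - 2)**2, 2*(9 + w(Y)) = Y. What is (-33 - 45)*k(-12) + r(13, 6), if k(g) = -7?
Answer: 2473/4 ≈ 618.25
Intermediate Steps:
w(Y) = -9 + Y/2
r(d, W) = 289/4 (r(d, W) = ((-9 + (1/2)*5) - 2)**2 = ((-9 + 5/2) - 2)**2 = (-13/2 - 2)**2 = (-17/2)**2 = 289/4)
(-33 - 45)*k(-12) + r(13, 6) = (-33 - 45)*(-7) + 289/4 = -78*(-7) + 289/4 = 546 + 289/4 = 2473/4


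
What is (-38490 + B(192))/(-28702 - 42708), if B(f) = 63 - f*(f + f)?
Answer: 22431/14282 ≈ 1.5706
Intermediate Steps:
B(f) = 63 - 2*f² (B(f) = 63 - f*2*f = 63 - 2*f²)
(-38490 + B(192))/(-28702 - 42708) = (-38490 + (63 - 2*192²))/(-28702 - 42708) = (-38490 + (63 - 2*36864))/(-71410) = (-38490 + (63 - 73728))*(-1/71410) = (-38490 - 73665)*(-1/71410) = -112155*(-1/71410) = 22431/14282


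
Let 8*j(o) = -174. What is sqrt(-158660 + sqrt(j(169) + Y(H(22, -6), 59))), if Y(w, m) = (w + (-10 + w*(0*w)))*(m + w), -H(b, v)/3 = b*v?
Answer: sqrt(-634640 + 2*sqrt(702433))/2 ≈ 397.79*I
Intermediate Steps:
j(o) = -87/4 (j(o) = (1/8)*(-174) = -87/4)
H(b, v) = -3*b*v
Y(w, m) = (-10 + w)*(m + w) (Y(w, m) = (w + (-10 + w*0))*(m + w) = (w + (-10 + 0))*(m + w) = (w - 10)*(m + w) = (-10 + w)*(m + w))
sqrt(-158660 + sqrt(j(169) + Y(H(22, -6), 59))) = sqrt(-158660 + sqrt(-87/4 + ((-3*22*(-6))**2 - 10*59 - (-30)*22*(-6) + 59*(-3*22*(-6))))) = sqrt(-158660 + sqrt(-87/4 + (396**2 - 590 - 10*396 + 59*396))) = sqrt(-158660 + sqrt(-87/4 + (156816 - 590 - 3960 + 23364))) = sqrt(-158660 + sqrt(-87/4 + 175630)) = sqrt(-158660 + sqrt(702433/4)) = sqrt(-158660 + sqrt(702433)/2)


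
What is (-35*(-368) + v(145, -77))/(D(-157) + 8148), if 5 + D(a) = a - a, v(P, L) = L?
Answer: 12803/8143 ≈ 1.5723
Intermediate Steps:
D(a) = -5 (D(a) = -5 + (a - a) = -5 + 0 = -5)
(-35*(-368) + v(145, -77))/(D(-157) + 8148) = (-35*(-368) - 77)/(-5 + 8148) = (12880 - 77)/8143 = 12803*(1/8143) = 12803/8143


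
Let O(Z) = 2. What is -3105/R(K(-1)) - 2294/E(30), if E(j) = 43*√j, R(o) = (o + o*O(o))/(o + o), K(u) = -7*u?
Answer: -2070 - 1147*√30/645 ≈ -2079.7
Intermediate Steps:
R(o) = 3/2 (R(o) = (o + o*2)/(o + o) = (o + 2*o)/((2*o)) = (3*o)*(1/(2*o)) = 3/2)
-3105/R(K(-1)) - 2294/E(30) = -3105/3/2 - 2294*√30/1290 = -3105*⅔ - 1147*√30/645 = -2070 - 1147*√30/645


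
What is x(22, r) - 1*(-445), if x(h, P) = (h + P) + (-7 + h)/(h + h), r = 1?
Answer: 20607/44 ≈ 468.34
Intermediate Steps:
x(h, P) = P + h + (-7 + h)/(2*h) (x(h, P) = (P + h) + (-7 + h)/((2*h)) = (P + h) + (-7 + h)*(1/(2*h)) = (P + h) + (-7 + h)/(2*h) = P + h + (-7 + h)/(2*h))
x(22, r) - 1*(-445) = (1/2 + 1 + 22 - 7/2/22) - 1*(-445) = (1/2 + 1 + 22 - 7/2*1/22) + 445 = (1/2 + 1 + 22 - 7/44) + 445 = 1027/44 + 445 = 20607/44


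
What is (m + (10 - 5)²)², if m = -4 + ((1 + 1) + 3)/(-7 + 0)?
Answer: 20164/49 ≈ 411.51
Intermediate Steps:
m = -33/7 (m = -4 + (2 + 3)/(-7) = -4 - ⅐*5 = -4 - 5/7 = -33/7 ≈ -4.7143)
(m + (10 - 5)²)² = (-33/7 + (10 - 5)²)² = (-33/7 + 5²)² = (-33/7 + 25)² = (142/7)² = 20164/49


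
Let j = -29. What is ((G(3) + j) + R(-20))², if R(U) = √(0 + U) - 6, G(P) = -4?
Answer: 1501 - 156*I*√5 ≈ 1501.0 - 348.83*I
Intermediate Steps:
R(U) = -6 + √U (R(U) = √U - 6 = -6 + √U)
((G(3) + j) + R(-20))² = ((-4 - 29) + (-6 + √(-20)))² = (-33 + (-6 + 2*I*√5))² = (-39 + 2*I*√5)²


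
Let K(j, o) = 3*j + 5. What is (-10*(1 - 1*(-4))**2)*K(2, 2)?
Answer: -2750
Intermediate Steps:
K(j, o) = 5 + 3*j
(-10*(1 - 1*(-4))**2)*K(2, 2) = (-10*(1 - 1*(-4))**2)*(5 + 3*2) = (-10*(1 + 4)**2)*(5 + 6) = -10*5**2*11 = -10*25*11 = -250*11 = -2750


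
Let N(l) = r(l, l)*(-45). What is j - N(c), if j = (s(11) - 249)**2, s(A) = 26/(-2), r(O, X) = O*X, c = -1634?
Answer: 120216664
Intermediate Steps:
N(l) = -45*l**2 (N(l) = (l*l)*(-45) = l**2*(-45) = -45*l**2)
s(A) = -13 (s(A) = 26*(-1/2) = -13)
j = 68644 (j = (-13 - 249)**2 = (-262)**2 = 68644)
j - N(c) = 68644 - (-45)*(-1634)**2 = 68644 - (-45)*2669956 = 68644 - 1*(-120148020) = 68644 + 120148020 = 120216664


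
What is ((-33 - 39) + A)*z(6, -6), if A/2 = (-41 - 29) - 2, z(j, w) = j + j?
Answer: -2592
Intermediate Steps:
z(j, w) = 2*j
A = -144 (A = 2*((-41 - 29) - 2) = 2*(-70 - 2) = 2*(-72) = -144)
((-33 - 39) + A)*z(6, -6) = ((-33 - 39) - 144)*(2*6) = (-72 - 144)*12 = -216*12 = -2592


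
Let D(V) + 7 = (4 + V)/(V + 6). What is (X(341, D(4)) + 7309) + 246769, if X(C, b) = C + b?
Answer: 1272064/5 ≈ 2.5441e+5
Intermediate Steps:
D(V) = -7 + (4 + V)/(6 + V) (D(V) = -7 + (4 + V)/(V + 6) = -7 + (4 + V)/(6 + V))
(X(341, D(4)) + 7309) + 246769 = ((341 + 2*(-19 - 3*4)/(6 + 4)) + 7309) + 246769 = ((341 + 2*(-19 - 12)/10) + 7309) + 246769 = ((341 + 2*(1/10)*(-31)) + 7309) + 246769 = ((341 - 31/5) + 7309) + 246769 = (1674/5 + 7309) + 246769 = 38219/5 + 246769 = 1272064/5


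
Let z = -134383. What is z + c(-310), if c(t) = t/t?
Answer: -134382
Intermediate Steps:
c(t) = 1
z + c(-310) = -134383 + 1 = -134382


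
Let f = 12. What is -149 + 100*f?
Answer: 1051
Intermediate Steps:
-149 + 100*f = -149 + 100*12 = -149 + 1200 = 1051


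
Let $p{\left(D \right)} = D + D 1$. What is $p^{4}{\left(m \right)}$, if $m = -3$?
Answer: $1296$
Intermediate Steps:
$p{\left(D \right)} = 2 D$ ($p{\left(D \right)} = D + D = 2 D$)
$p^{4}{\left(m \right)} = \left(2 \left(-3\right)\right)^{4} = \left(-6\right)^{4} = 1296$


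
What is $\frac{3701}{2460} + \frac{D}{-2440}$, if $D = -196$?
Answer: $\frac{47563}{30012} \approx 1.5848$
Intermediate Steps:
$\frac{3701}{2460} + \frac{D}{-2440} = \frac{3701}{2460} - \frac{196}{-2440} = 3701 \cdot \frac{1}{2460} - - \frac{49}{610} = \frac{3701}{2460} + \frac{49}{610} = \frac{47563}{30012}$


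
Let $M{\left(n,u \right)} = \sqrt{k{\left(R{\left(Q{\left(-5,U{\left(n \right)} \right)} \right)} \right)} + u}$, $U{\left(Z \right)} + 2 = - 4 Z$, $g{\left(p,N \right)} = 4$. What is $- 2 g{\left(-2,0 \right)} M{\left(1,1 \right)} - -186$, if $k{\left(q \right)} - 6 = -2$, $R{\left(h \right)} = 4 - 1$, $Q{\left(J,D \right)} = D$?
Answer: $186 - 8 \sqrt{5} \approx 168.11$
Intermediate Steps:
$U{\left(Z \right)} = -2 - 4 Z$
$R{\left(h \right)} = 3$
$k{\left(q \right)} = 4$ ($k{\left(q \right)} = 6 - 2 = 4$)
$M{\left(n,u \right)} = \sqrt{4 + u}$
$- 2 g{\left(-2,0 \right)} M{\left(1,1 \right)} - -186 = \left(-2\right) 4 \sqrt{4 + 1} - -186 = - 8 \sqrt{5} + 186 = 186 - 8 \sqrt{5}$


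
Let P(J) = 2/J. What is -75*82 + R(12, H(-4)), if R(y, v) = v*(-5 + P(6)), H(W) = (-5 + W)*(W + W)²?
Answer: -3462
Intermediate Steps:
H(W) = 4*W²*(-5 + W) (H(W) = (-5 + W)*(2*W)² = (-5 + W)*(4*W²) = 4*W²*(-5 + W))
R(y, v) = -14*v/3 (R(y, v) = v*(-5 + 2/6) = v*(-5 + 2*(⅙)) = v*(-5 + ⅓) = v*(-14/3) = -14*v/3)
-75*82 + R(12, H(-4)) = -75*82 - 56*(-4)²*(-5 - 4)/3 = -6150 - 56*16*(-9)/3 = -6150 - 14/3*(-576) = -6150 + 2688 = -3462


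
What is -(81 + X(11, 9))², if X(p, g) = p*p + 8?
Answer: -44100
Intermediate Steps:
X(p, g) = 8 + p² (X(p, g) = p² + 8 = 8 + p²)
-(81 + X(11, 9))² = -(81 + (8 + 11²))² = -(81 + (8 + 121))² = -(81 + 129)² = -1*210² = -1*44100 = -44100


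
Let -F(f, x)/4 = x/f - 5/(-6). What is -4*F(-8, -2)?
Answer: 52/3 ≈ 17.333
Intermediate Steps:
F(f, x) = -10/3 - 4*x/f (F(f, x) = -4*(x/f - 5/(-6)) = -4*(x/f - 5*(-1/6)) = -4*(x/f + 5/6) = -4*(5/6 + x/f) = -10/3 - 4*x/f)
-4*F(-8, -2) = -4*(-10/3 - 4*(-2)/(-8)) = -4*(-10/3 - 4*(-2)*(-1/8)) = -4*(-10/3 - 1) = -4*(-13/3) = 52/3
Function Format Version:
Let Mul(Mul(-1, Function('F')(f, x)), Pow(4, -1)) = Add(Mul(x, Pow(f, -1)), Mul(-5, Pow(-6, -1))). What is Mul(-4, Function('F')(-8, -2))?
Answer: Rational(52, 3) ≈ 17.333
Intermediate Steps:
Function('F')(f, x) = Add(Rational(-10, 3), Mul(-4, x, Pow(f, -1))) (Function('F')(f, x) = Mul(-4, Add(Mul(x, Pow(f, -1)), Mul(-5, Pow(-6, -1)))) = Mul(-4, Add(Mul(x, Pow(f, -1)), Mul(-5, Rational(-1, 6)))) = Mul(-4, Add(Mul(x, Pow(f, -1)), Rational(5, 6))) = Mul(-4, Add(Rational(5, 6), Mul(x, Pow(f, -1)))) = Add(Rational(-10, 3), Mul(-4, x, Pow(f, -1))))
Mul(-4, Function('F')(-8, -2)) = Mul(-4, Add(Rational(-10, 3), Mul(-4, -2, Pow(-8, -1)))) = Mul(-4, Add(Rational(-10, 3), Mul(-4, -2, Rational(-1, 8)))) = Mul(-4, Add(Rational(-10, 3), -1)) = Mul(-4, Rational(-13, 3)) = Rational(52, 3)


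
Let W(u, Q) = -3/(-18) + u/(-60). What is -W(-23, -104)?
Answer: -11/20 ≈ -0.55000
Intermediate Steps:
W(u, Q) = 1/6 - u/60 (W(u, Q) = -3*(-1/18) + u*(-1/60) = 1/6 - u/60)
-W(-23, -104) = -(1/6 - 1/60*(-23)) = -(1/6 + 23/60) = -1*11/20 = -11/20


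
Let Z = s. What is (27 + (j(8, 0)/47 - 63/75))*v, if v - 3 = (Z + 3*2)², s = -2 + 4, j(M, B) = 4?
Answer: 2066146/1175 ≈ 1758.4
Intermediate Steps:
s = 2
Z = 2
v = 67 (v = 3 + (2 + 3*2)² = 3 + (2 + 6)² = 3 + 8² = 3 + 64 = 67)
(27 + (j(8, 0)/47 - 63/75))*v = (27 + (4/47 - 63/75))*67 = (27 + (4*(1/47) - 63*1/75))*67 = (27 + (4/47 - 21/25))*67 = (27 - 887/1175)*67 = (30838/1175)*67 = 2066146/1175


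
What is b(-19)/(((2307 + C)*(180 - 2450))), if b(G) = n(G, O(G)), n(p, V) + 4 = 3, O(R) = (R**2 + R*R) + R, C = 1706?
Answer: 1/9109510 ≈ 1.0978e-7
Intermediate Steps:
O(R) = R + 2*R**2 (O(R) = (R**2 + R**2) + R = 2*R**2 + R = R + 2*R**2)
n(p, V) = -1 (n(p, V) = -4 + 3 = -1)
b(G) = -1
b(-19)/(((2307 + C)*(180 - 2450))) = -1/((2307 + 1706)*(180 - 2450)) = -1/(4013*(-2270)) = -1/(-9109510) = -1*(-1/9109510) = 1/9109510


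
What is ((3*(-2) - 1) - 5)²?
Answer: 144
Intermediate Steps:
((3*(-2) - 1) - 5)² = ((-6 - 1) - 5)² = (-7 - 5)² = (-12)² = 144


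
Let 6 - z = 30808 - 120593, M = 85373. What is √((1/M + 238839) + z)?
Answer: √2395235900348643/85373 ≈ 573.26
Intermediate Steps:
z = 89791 (z = 6 - (30808 - 120593) = 6 - 1*(-89785) = 6 + 89785 = 89791)
√((1/M + 238839) + z) = √((1/85373 + 238839) + 89791) = √(20390401948/85373 + 89791) = √(28056128991/85373) = √2395235900348643/85373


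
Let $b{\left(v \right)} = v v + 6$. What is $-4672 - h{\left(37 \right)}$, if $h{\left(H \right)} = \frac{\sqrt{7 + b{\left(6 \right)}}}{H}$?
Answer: $- \frac{172871}{37} \approx -4672.2$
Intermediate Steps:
$b{\left(v \right)} = 6 + v^{2}$ ($b{\left(v \right)} = v^{2} + 6 = 6 + v^{2}$)
$h{\left(H \right)} = \frac{7}{H}$ ($h{\left(H \right)} = \frac{\sqrt{7 + \left(6 + 6^{2}\right)}}{H} = \frac{\sqrt{7 + \left(6 + 36\right)}}{H} = \frac{\sqrt{7 + 42}}{H} = \frac{\sqrt{49}}{H} = \frac{7}{H}$)
$-4672 - h{\left(37 \right)} = -4672 - \frac{7}{37} = - \frac{172871}{37}$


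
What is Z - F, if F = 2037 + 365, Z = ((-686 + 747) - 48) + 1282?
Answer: -1107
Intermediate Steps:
Z = 1295 (Z = (61 - 48) + 1282 = 13 + 1282 = 1295)
F = 2402
Z - F = 1295 - 1*2402 = 1295 - 2402 = -1107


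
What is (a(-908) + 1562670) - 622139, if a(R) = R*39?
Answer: 905119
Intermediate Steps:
a(R) = 39*R
(a(-908) + 1562670) - 622139 = (39*(-908) + 1562670) - 622139 = (-35412 + 1562670) - 622139 = 1527258 - 622139 = 905119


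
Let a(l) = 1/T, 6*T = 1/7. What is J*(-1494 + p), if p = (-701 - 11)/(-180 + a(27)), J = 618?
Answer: -21162380/23 ≈ -9.2010e+5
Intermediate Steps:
T = 1/42 (T = (⅙)/7 = (⅙)*(⅐) = 1/42 ≈ 0.023810)
a(l) = 42 (a(l) = 1/(1/42) = 42)
p = 356/69 (p = (-701 - 11)/(-180 + 42) = -712/(-138) = -712*(-1/138) = 356/69 ≈ 5.1594)
J*(-1494 + p) = 618*(-1494 + 356/69) = 618*(-102730/69) = -21162380/23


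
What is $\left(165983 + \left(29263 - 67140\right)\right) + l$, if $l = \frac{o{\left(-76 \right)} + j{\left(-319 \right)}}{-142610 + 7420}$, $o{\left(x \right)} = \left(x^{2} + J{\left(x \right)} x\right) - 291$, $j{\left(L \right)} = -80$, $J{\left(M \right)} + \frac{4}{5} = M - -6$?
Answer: $\frac{86593196771}{675950} \approx 1.2811 \cdot 10^{5}$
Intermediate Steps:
$J{\left(M \right)} = \frac{26}{5} + M$ ($J{\left(M \right)} = - \frac{4}{5} + \left(M - -6\right) = - \frac{4}{5} + \left(M + 6\right) = - \frac{4}{5} + \left(6 + M\right) = \frac{26}{5} + M$)
$o{\left(x \right)} = -291 + x^{2} + x \left(\frac{26}{5} + x\right)$ ($o{\left(x \right)} = \left(x^{2} + \left(\frac{26}{5} + x\right) x\right) - 291 = \left(x^{2} + x \left(\frac{26}{5} + x\right)\right) - 291 = -291 + x^{2} + x \left(\frac{26}{5} + x\right)$)
$l = - \frac{53929}{675950}$ ($l = \frac{\left(-291 + 2 \left(-76\right)^{2} + \frac{26}{5} \left(-76\right)\right) - 80}{-142610 + 7420} = \frac{\left(-291 + 2 \cdot 5776 - \frac{1976}{5}\right) - 80}{-135190} = \left(\left(-291 + 11552 - \frac{1976}{5}\right) - 80\right) \left(- \frac{1}{135190}\right) = \left(\frac{54329}{5} - 80\right) \left(- \frac{1}{135190}\right) = \frac{53929}{5} \left(- \frac{1}{135190}\right) = - \frac{53929}{675950} \approx -0.079782$)
$\left(165983 + \left(29263 - 67140\right)\right) + l = \left(165983 + \left(29263 - 67140\right)\right) - \frac{53929}{675950} = \left(165983 - 37877\right) - \frac{53929}{675950} = 128106 - \frac{53929}{675950} = \frac{86593196771}{675950}$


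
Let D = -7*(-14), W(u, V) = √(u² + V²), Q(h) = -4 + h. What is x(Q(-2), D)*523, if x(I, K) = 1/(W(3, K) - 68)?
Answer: 35564/4989 + 523*√9613/4989 ≈ 17.407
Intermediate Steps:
W(u, V) = √(V² + u²)
D = 98
x(I, K) = 1/(-68 + √(9 + K²)) (x(I, K) = 1/(√(K² + 3²) - 68) = 1/(√(K² + 9) - 68) = 1/(√(9 + K²) - 68) = 1/(-68 + √(9 + K²)))
x(Q(-2), D)*523 = 523/(-68 + √(9 + 98²)) = 523/(-68 + √(9 + 9604)) = 523/(-68 + √9613)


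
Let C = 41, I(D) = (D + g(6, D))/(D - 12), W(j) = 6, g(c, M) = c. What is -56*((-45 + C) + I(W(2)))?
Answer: 336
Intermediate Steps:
I(D) = (6 + D)/(-12 + D) (I(D) = (D + 6)/(D - 12) = (6 + D)/(-12 + D))
-56*((-45 + C) + I(W(2))) = -56*((-45 + 41) + (6 + 6)/(-12 + 6)) = -56*(-4 + 12/(-6)) = -56*(-4 - 1/6*12) = -56*(-4 - 2) = -56*(-6) = 336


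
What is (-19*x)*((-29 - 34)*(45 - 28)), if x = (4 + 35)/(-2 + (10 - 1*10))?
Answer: -793611/2 ≈ -3.9681e+5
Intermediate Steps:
x = -39/2 (x = 39/(-2 + (10 - 10)) = 39/(-2 + 0) = 39/(-2) = 39*(-½) = -39/2 ≈ -19.500)
(-19*x)*((-29 - 34)*(45 - 28)) = (-19*(-39/2))*((-29 - 34)*(45 - 28)) = 741*(-63*17)/2 = (741/2)*(-1071) = -793611/2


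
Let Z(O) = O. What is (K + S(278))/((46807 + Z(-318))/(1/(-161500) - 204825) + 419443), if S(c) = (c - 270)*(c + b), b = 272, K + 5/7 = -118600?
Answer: -26443707854486905/97123929750109101 ≈ -0.27227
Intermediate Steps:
K = -830205/7 (K = -5/7 - 118600 = -830205/7 ≈ -1.1860e+5)
S(c) = (-270 + c)*(272 + c) (S(c) = (c - 270)*(c + 272) = (-270 + c)*(272 + c))
(K + S(278))/((46807 + Z(-318))/(1/(-161500) - 204825) + 419443) = (-830205/7 + (-73440 + 278**2 + 2*278))/((46807 - 318)/(1/(-161500) - 204825) + 419443) = (-830205/7 + (-73440 + 77284 + 556))/(46489/(-1/161500 - 204825) + 419443) = (-830205/7 + 4400)/(46489/(-33079237501/161500) + 419443) = -799405/(7*(46489*(-161500/33079237501) + 419443)) = -799405/(7*(-7507973500/33079237501 + 419443)) = -799405/(7*13874847107158443/33079237501) = -799405/7*33079237501/13874847107158443 = -26443707854486905/97123929750109101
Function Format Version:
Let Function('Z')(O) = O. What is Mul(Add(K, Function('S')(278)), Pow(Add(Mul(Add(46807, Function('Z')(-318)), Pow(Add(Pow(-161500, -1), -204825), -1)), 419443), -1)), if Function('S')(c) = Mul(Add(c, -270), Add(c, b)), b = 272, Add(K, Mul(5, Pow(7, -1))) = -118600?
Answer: Rational(-26443707854486905, 97123929750109101) ≈ -0.27227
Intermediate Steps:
K = Rational(-830205, 7) (K = Add(Rational(-5, 7), -118600) = Rational(-830205, 7) ≈ -1.1860e+5)
Function('S')(c) = Mul(Add(-270, c), Add(272, c)) (Function('S')(c) = Mul(Add(c, -270), Add(c, 272)) = Mul(Add(-270, c), Add(272, c)))
Mul(Add(K, Function('S')(278)), Pow(Add(Mul(Add(46807, Function('Z')(-318)), Pow(Add(Pow(-161500, -1), -204825), -1)), 419443), -1)) = Mul(Add(Rational(-830205, 7), Add(-73440, Pow(278, 2), Mul(2, 278))), Pow(Add(Mul(Add(46807, -318), Pow(Add(Pow(-161500, -1), -204825), -1)), 419443), -1)) = Mul(Add(Rational(-830205, 7), Add(-73440, 77284, 556)), Pow(Add(Mul(46489, Pow(Add(Rational(-1, 161500), -204825), -1)), 419443), -1)) = Mul(Add(Rational(-830205, 7), 4400), Pow(Add(Mul(46489, Pow(Rational(-33079237501, 161500), -1)), 419443), -1)) = Mul(Rational(-799405, 7), Pow(Add(Mul(46489, Rational(-161500, 33079237501)), 419443), -1)) = Mul(Rational(-799405, 7), Pow(Add(Rational(-7507973500, 33079237501), 419443), -1)) = Mul(Rational(-799405, 7), Pow(Rational(13874847107158443, 33079237501), -1)) = Mul(Rational(-799405, 7), Rational(33079237501, 13874847107158443)) = Rational(-26443707854486905, 97123929750109101)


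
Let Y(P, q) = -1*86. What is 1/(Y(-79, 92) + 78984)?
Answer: 1/78898 ≈ 1.2675e-5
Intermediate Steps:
Y(P, q) = -86
1/(Y(-79, 92) + 78984) = 1/(-86 + 78984) = 1/78898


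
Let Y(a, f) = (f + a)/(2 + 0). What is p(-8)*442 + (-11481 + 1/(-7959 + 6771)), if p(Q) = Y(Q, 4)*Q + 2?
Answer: -4187701/1188 ≈ -3525.0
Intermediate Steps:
Y(a, f) = a/2 + f/2 (Y(a, f) = (a + f)/2 = (a + f)*(½) = a/2 + f/2)
p(Q) = 2 + Q*(2 + Q/2) (p(Q) = (Q/2 + (½)*4)*Q + 2 = (Q/2 + 2)*Q + 2 = (2 + Q/2)*Q + 2 = Q*(2 + Q/2) + 2 = 2 + Q*(2 + Q/2))
p(-8)*442 + (-11481 + 1/(-7959 + 6771)) = (2 + (½)*(-8)*(4 - 8))*442 + (-11481 + 1/(-7959 + 6771)) = (2 + (½)*(-8)*(-4))*442 + (-11481 + 1/(-1188)) = (2 + 16)*442 + (-11481 - 1/1188) = 18*442 - 13639429/1188 = 7956 - 13639429/1188 = -4187701/1188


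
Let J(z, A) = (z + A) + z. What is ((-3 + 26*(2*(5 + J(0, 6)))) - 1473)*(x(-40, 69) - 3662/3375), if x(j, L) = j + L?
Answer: -85168552/3375 ≈ -25235.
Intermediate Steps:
x(j, L) = L + j
J(z, A) = A + 2*z (J(z, A) = (A + z) + z = A + 2*z)
((-3 + 26*(2*(5 + J(0, 6)))) - 1473)*(x(-40, 69) - 3662/3375) = ((-3 + 26*(2*(5 + (6 + 2*0)))) - 1473)*((69 - 40) - 3662/3375) = ((-3 + 26*(2*(5 + (6 + 0)))) - 1473)*(29 - 3662*1/3375) = ((-3 + 26*(2*(5 + 6))) - 1473)*(29 - 3662/3375) = ((-3 + 26*(2*11)) - 1473)*(94213/3375) = ((-3 + 26*22) - 1473)*(94213/3375) = ((-3 + 572) - 1473)*(94213/3375) = (569 - 1473)*(94213/3375) = -904*94213/3375 = -85168552/3375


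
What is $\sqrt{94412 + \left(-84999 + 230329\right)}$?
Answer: $3 \sqrt{26638} \approx 489.63$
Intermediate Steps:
$\sqrt{94412 + \left(-84999 + 230329\right)} = \sqrt{94412 + 145330} = \sqrt{239742} = 3 \sqrt{26638}$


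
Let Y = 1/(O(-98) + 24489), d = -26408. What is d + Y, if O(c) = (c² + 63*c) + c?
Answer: -734696967/27821 ≈ -26408.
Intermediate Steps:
O(c) = c² + 64*c
Y = 1/27821 (Y = 1/(-98*(64 - 98) + 24489) = 1/(-98*(-34) + 24489) = 1/(3332 + 24489) = 1/27821 ≈ 3.5944e-5)
d + Y = -26408 + 1/27821 = -734696967/27821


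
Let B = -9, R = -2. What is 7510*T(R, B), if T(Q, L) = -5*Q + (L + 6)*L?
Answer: 277870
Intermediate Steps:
T(Q, L) = -5*Q + L*(6 + L) (T(Q, L) = -5*Q + (6 + L)*L = -5*Q + L*(6 + L))
7510*T(R, B) = 7510*((-9)**2 - 5*(-2) + 6*(-9)) = 7510*(81 + 10 - 54) = 7510*37 = 277870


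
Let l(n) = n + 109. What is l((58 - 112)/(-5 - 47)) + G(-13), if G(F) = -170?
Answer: -1559/26 ≈ -59.962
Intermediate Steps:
l(n) = 109 + n
l((58 - 112)/(-5 - 47)) + G(-13) = (109 + (58 - 112)/(-5 - 47)) - 170 = (109 - 54/(-52)) - 170 = (109 - 54*(-1/52)) - 170 = (109 + 27/26) - 170 = 2861/26 - 170 = -1559/26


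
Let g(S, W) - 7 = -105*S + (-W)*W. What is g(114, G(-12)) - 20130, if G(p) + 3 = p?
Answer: -32318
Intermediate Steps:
G(p) = -3 + p
g(S, W) = 7 - W² - 105*S (g(S, W) = 7 + (-105*S + (-W)*W) = 7 + (-105*S - W²) = 7 + (-W² - 105*S) = 7 - W² - 105*S)
g(114, G(-12)) - 20130 = (7 - (-3 - 12)² - 105*114) - 20130 = (7 - 1*(-15)² - 11970) - 20130 = (7 - 1*225 - 11970) - 20130 = (7 - 225 - 11970) - 20130 = -12188 - 20130 = -32318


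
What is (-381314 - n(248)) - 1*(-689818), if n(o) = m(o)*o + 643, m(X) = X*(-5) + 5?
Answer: 614141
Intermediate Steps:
m(X) = 5 - 5*X (m(X) = -5*X + 5 = 5 - 5*X)
n(o) = 643 + o*(5 - 5*o) (n(o) = (5 - 5*o)*o + 643 = o*(5 - 5*o) + 643 = 643 + o*(5 - 5*o))
(-381314 - n(248)) - 1*(-689818) = (-381314 - (643 - 5*248*(-1 + 248))) - 1*(-689818) = (-381314 - (643 - 5*248*247)) + 689818 = (-381314 - (643 - 306280)) + 689818 = (-381314 - 1*(-305637)) + 689818 = (-381314 + 305637) + 689818 = -75677 + 689818 = 614141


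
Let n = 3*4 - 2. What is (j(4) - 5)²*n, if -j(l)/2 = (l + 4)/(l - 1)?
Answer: 9610/9 ≈ 1067.8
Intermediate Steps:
n = 10 (n = 12 - 2 = 10)
j(l) = -2*(4 + l)/(-1 + l) (j(l) = -2*(l + 4)/(l - 1) = -2*(4 + l)/(-1 + l))
(j(4) - 5)²*n = (2*(-4 - 1*4)/(-1 + 4) - 5)²*10 = (2*(-4 - 4)/3 - 5)²*10 = (2*(⅓)*(-8) - 5)²*10 = (-16/3 - 5)²*10 = (-31/3)²*10 = (961/9)*10 = 9610/9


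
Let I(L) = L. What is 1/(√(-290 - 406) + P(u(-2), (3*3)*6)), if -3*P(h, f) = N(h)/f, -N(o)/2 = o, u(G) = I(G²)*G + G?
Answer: -405/2283278 - 6561*I*√174/2283278 ≈ -0.00017738 - 0.037904*I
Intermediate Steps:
u(G) = G + G³ (u(G) = G²*G + G = G³ + G = G + G³)
N(o) = -2*o
P(h, f) = 2*h/(3*f) (P(h, f) = -(-2*h)/(3*f) = -(-2)*h/(3*f) = 2*h/(3*f))
1/(√(-290 - 406) + P(u(-2), (3*3)*6)) = 1/(√(-290 - 406) + 2*(-2 + (-2)³)/(3*(((3*3)*6)))) = 1/(√(-696) + 2*(-2 - 8)/(3*((9*6)))) = 1/(2*I*√174 + (⅔)*(-10)/54) = 1/(2*I*√174 + (⅔)*(-10)*(1/54)) = 1/(2*I*√174 - 10/81) = 1/(-10/81 + 2*I*√174)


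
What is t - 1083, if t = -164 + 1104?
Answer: -143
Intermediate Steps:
t = 940
t - 1083 = 940 - 1083 = -143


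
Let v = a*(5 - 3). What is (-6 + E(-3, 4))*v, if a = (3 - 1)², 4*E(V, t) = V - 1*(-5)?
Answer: -44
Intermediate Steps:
E(V, t) = 5/4 + V/4 (E(V, t) = (V - 1*(-5))/4 = (V + 5)/4 = (5 + V)/4 = 5/4 + V/4)
a = 4 (a = 2² = 4)
v = 8 (v = 4*(5 - 3) = 4*2 = 8)
(-6 + E(-3, 4))*v = (-6 + (5/4 + (¼)*(-3)))*8 = (-6 + (5/4 - ¾))*8 = (-6 + ½)*8 = -11/2*8 = -44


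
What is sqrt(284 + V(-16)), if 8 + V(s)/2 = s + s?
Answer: 2*sqrt(51) ≈ 14.283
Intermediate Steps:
V(s) = -16 + 4*s (V(s) = -16 + 2*(s + s) = -16 + 2*(2*s) = -16 + 4*s)
sqrt(284 + V(-16)) = sqrt(284 + (-16 + 4*(-16))) = sqrt(284 + (-16 - 64)) = sqrt(284 - 80) = sqrt(204) = 2*sqrt(51)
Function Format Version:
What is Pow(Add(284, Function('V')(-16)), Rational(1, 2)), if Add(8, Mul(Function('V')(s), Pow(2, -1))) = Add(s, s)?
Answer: Mul(2, Pow(51, Rational(1, 2))) ≈ 14.283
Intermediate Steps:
Function('V')(s) = Add(-16, Mul(4, s)) (Function('V')(s) = Add(-16, Mul(2, Add(s, s))) = Add(-16, Mul(2, Mul(2, s))) = Add(-16, Mul(4, s)))
Pow(Add(284, Function('V')(-16)), Rational(1, 2)) = Pow(Add(284, Add(-16, Mul(4, -16))), Rational(1, 2)) = Pow(Add(284, Add(-16, -64)), Rational(1, 2)) = Pow(Add(284, -80), Rational(1, 2)) = Pow(204, Rational(1, 2)) = Mul(2, Pow(51, Rational(1, 2)))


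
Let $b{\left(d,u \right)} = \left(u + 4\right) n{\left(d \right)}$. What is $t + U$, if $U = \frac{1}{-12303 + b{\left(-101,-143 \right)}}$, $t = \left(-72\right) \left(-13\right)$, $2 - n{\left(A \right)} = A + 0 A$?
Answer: $\frac{24916319}{26620} \approx 936.0$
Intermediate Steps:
$n{\left(A \right)} = 2 - A$ ($n{\left(A \right)} = 2 - \left(A + 0 A\right) = 2 - \left(A + 0\right) = 2 - A$)
$t = 936$
$b{\left(d,u \right)} = \left(2 - d\right) \left(4 + u\right)$ ($b{\left(d,u \right)} = \left(u + 4\right) \left(2 - d\right) = \left(4 + u\right) \left(2 - d\right) = \left(2 - d\right) \left(4 + u\right)$)
$U = - \frac{1}{26620}$ ($U = \frac{1}{-12303 - \left(-2 - 101\right) \left(4 - 143\right)} = \frac{1}{-12303 - \left(-103\right) \left(-139\right)} = \frac{1}{-12303 - 14317} = \frac{1}{-26620} = - \frac{1}{26620} \approx -3.7566 \cdot 10^{-5}$)
$t + U = 936 - \frac{1}{26620} = \frac{24916319}{26620}$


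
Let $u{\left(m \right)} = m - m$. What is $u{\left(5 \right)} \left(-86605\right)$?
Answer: $0$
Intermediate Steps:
$u{\left(m \right)} = 0$
$u{\left(5 \right)} \left(-86605\right) = 0 \left(-86605\right) = 0$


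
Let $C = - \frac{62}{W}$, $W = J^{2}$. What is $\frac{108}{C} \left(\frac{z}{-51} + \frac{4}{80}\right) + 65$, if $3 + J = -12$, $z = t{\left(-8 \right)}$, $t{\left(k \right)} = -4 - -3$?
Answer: $\frac{39755}{1054} \approx 37.718$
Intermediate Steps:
$t{\left(k \right)} = -1$ ($t{\left(k \right)} = -4 + 3 = -1$)
$z = -1$
$J = -15$ ($J = -3 - 12 = -15$)
$W = 225$ ($W = \left(-15\right)^{2} = 225$)
$C = - \frac{62}{225} \approx -0.27556$
$\frac{108}{C} \left(\frac{z}{-51} + \frac{4}{80}\right) + 65 = \frac{108}{- \frac{62}{225}} \left(- \frac{1}{-51} + \frac{4}{80}\right) + 65 = 108 \left(- \frac{225}{62}\right) \left(\left(-1\right) \left(- \frac{1}{51}\right) + 4 \cdot \frac{1}{80}\right) + 65 = - \frac{12150 \left(\frac{1}{51} + \frac{1}{20}\right)}{31} + 65 = \left(- \frac{12150}{31}\right) \frac{71}{1020} + 65 = - \frac{28755}{1054} + 65 = \frac{39755}{1054}$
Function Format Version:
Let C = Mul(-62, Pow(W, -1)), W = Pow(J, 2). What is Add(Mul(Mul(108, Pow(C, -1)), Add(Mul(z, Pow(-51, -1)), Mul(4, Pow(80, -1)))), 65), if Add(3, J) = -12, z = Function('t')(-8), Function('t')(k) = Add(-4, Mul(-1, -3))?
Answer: Rational(39755, 1054) ≈ 37.718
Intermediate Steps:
Function('t')(k) = -1 (Function('t')(k) = Add(-4, 3) = -1)
z = -1
J = -15 (J = Add(-3, -12) = -15)
W = 225 (W = Pow(-15, 2) = 225)
C = Rational(-62, 225) (C = Mul(-62, Pow(225, -1)) = Mul(-62, Rational(1, 225)) = Rational(-62, 225) ≈ -0.27556)
Add(Mul(Mul(108, Pow(C, -1)), Add(Mul(z, Pow(-51, -1)), Mul(4, Pow(80, -1)))), 65) = Add(Mul(Mul(108, Pow(Rational(-62, 225), -1)), Add(Mul(-1, Pow(-51, -1)), Mul(4, Pow(80, -1)))), 65) = Add(Mul(Mul(108, Rational(-225, 62)), Add(Mul(-1, Rational(-1, 51)), Mul(4, Rational(1, 80)))), 65) = Add(Mul(Rational(-12150, 31), Add(Rational(1, 51), Rational(1, 20))), 65) = Add(Mul(Rational(-12150, 31), Rational(71, 1020)), 65) = Add(Rational(-28755, 1054), 65) = Rational(39755, 1054)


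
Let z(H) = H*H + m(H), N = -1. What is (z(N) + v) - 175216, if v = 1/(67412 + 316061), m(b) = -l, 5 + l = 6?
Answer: -67190605167/383473 ≈ -1.7522e+5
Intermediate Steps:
l = 1 (l = -5 + 6 = 1)
m(b) = -1 (m(b) = -1*1 = -1)
z(H) = -1 + H² (z(H) = H*H - 1 = H² - 1 = -1 + H²)
v = 1/383473 ≈ 2.6077e-6
(z(N) + v) - 175216 = ((-1 + (-1)²) + 1/383473) - 175216 = ((-1 + 1) + 1/383473) - 175216 = (0 + 1/383473) - 175216 = 1/383473 - 175216 = -67190605167/383473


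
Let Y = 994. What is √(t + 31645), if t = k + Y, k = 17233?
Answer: 4*√3117 ≈ 223.32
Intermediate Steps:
t = 18227 (t = 17233 + 994 = 18227)
√(t + 31645) = √(18227 + 31645) = √49872 = 4*√3117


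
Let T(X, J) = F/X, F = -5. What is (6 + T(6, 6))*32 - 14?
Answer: 454/3 ≈ 151.33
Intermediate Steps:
T(X, J) = -5/X
(6 + T(6, 6))*32 - 14 = (6 - 5/6)*32 - 14 = (6 - 5*⅙)*32 - 14 = (6 - ⅚)*32 - 14 = (31/6)*32 - 14 = 496/3 - 14 = 454/3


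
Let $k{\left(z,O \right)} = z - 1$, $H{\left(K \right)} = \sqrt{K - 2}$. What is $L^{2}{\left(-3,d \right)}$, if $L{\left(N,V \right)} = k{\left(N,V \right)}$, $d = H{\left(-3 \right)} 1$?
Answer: $16$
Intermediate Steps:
$H{\left(K \right)} = \sqrt{-2 + K}$
$d = i \sqrt{5}$ ($d = \sqrt{-2 - 3} \cdot 1 = \sqrt{-5} \cdot 1 = i \sqrt{5} \cdot 1 = i \sqrt{5} \approx 2.2361 i$)
$k{\left(z,O \right)} = -1 + z$
$L{\left(N,V \right)} = -1 + N$
$L^{2}{\left(-3,d \right)} = \left(-1 - 3\right)^{2} = \left(-4\right)^{2} = 16$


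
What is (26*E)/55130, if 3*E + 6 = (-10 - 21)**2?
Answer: 2483/16539 ≈ 0.15013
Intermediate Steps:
E = 955/3 (E = -2 + (-10 - 21)**2/3 = -2 + (1/3)*(-31)**2 = -2 + (1/3)*961 = -2 + 961/3 = 955/3 ≈ 318.33)
(26*E)/55130 = (26*(955/3))/55130 = (24830/3)*(1/55130) = 2483/16539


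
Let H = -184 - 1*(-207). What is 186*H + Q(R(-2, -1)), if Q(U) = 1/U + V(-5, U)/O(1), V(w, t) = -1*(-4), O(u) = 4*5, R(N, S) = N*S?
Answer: 42787/10 ≈ 4278.7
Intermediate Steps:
O(u) = 20
V(w, t) = 4
Q(U) = 1/5 + 1/U (Q(U) = 1/U + 4/20 = 1/U + 4*(1/20) = 1/U + 1/5 = 1/5 + 1/U)
H = 23 (H = -184 + 207 = 23)
186*H + Q(R(-2, -1)) = 186*23 + (5 - 2*(-1))/(5*((-2*(-1)))) = 4278 + (1/5)*(5 + 2)/2 = 4278 + (1/5)*(1/2)*7 = 4278 + 7/10 = 42787/10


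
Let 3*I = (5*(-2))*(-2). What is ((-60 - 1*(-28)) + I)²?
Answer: 5776/9 ≈ 641.78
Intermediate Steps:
I = 20/3 (I = ((5*(-2))*(-2))/3 = (-10*(-2))/3 = (⅓)*20 = 20/3 ≈ 6.6667)
((-60 - 1*(-28)) + I)² = ((-60 - 1*(-28)) + 20/3)² = ((-60 + 28) + 20/3)² = (-32 + 20/3)² = (-76/3)² = 5776/9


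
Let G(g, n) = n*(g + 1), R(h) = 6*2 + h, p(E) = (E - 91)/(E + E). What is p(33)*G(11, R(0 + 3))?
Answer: -1740/11 ≈ -158.18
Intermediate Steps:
p(E) = (-91 + E)/(2*E) (p(E) = (-91 + E)/((2*E)) = (-91 + E)*(1/(2*E)) = (-91 + E)/(2*E))
R(h) = 12 + h
G(g, n) = n*(1 + g)
p(33)*G(11, R(0 + 3)) = ((1/2)*(-91 + 33)/33)*((12 + (0 + 3))*(1 + 11)) = ((1/2)*(1/33)*(-58))*((12 + 3)*12) = -145*12/11 = -29/33*180 = -1740/11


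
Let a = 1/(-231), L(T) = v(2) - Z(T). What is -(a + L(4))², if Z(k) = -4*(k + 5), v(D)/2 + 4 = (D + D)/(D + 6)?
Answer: -44863204/53361 ≈ -840.75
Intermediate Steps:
v(D) = -8 + 4*D/(6 + D) (v(D) = -8 + 2*((D + D)/(D + 6)) = -8 + 2*((2*D)/(6 + D)) = -8 + 2*(2*D/(6 + D)) = -8 + 4*D/(6 + D))
Z(k) = -20 - 4*k (Z(k) = -4*(5 + k) = -20 - 4*k)
L(T) = 13 + 4*T (L(T) = 4*(-12 - 1*2)/(6 + 2) - (-20 - 4*T) = 4*(-12 - 2)/8 + (20 + 4*T) = 4*(⅛)*(-14) + (20 + 4*T) = -7 + (20 + 4*T) = 13 + 4*T)
a = -1/231 ≈ -0.0043290
-(a + L(4))² = -(-1/231 + (13 + 4*4))² = -(-1/231 + (13 + 16))² = -(-1/231 + 29)² = -(6698/231)² = -1*44863204/53361 = -44863204/53361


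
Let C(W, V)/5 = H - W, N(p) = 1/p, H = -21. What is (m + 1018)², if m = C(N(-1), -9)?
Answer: 842724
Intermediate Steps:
C(W, V) = -105 - 5*W (C(W, V) = 5*(-21 - W) = -105 - 5*W)
m = -100 (m = -105 - 5/(-1) = -105 - 5*(-1) = -105 + 5 = -100)
(m + 1018)² = (-100 + 1018)² = 918² = 842724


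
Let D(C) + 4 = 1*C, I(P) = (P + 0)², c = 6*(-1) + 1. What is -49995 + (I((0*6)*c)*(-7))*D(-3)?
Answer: -49995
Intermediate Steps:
c = -5 (c = -6 + 1 = -5)
I(P) = P²
D(C) = -4 + C (D(C) = -4 + 1*C = -4 + C)
-49995 + (I((0*6)*c)*(-7))*D(-3) = -49995 + (((0*6)*(-5))²*(-7))*(-4 - 3) = -49995 + ((0*(-5))²*(-7))*(-7) = -49995 + (0²*(-7))*(-7) = -49995 + (0*(-7))*(-7) = -49995 + 0*(-7) = -49995 + 0 = -49995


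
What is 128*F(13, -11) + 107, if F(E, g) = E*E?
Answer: 21739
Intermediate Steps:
F(E, g) = E**2
128*F(13, -11) + 107 = 128*13**2 + 107 = 128*169 + 107 = 21632 + 107 = 21739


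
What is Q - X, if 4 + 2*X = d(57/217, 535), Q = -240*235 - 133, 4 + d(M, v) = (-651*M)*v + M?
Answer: -2340699/217 ≈ -10787.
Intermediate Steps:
d(M, v) = -4 + M - 651*M*v (d(M, v) = -4 + ((-651*M)*v + M) = -4 + (-651*M*v + M) = -4 + (M - 651*M*v) = -4 + M - 651*M*v)
Q = -56533 (Q = -56400 - 133 = -56533)
X = -9926962/217 (X = -2 + (-4 + 57/217 - 651*57/217*535)/2 = -2 + (-4 + 57/217 - 91485)/2 = -2 + (½)*(-19853056/217) = -2 - 9926528/217 = -9926962/217 ≈ -45746.)
Q - X = -56533 - 1*(-9926962/217) = -56533 + 9926962/217 = -2340699/217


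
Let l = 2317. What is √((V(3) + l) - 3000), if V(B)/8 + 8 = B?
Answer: I*√723 ≈ 26.889*I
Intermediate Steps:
V(B) = -64 + 8*B
√((V(3) + l) - 3000) = √(((-64 + 8*3) + 2317) - 3000) = √(((-64 + 24) + 2317) - 3000) = √((-40 + 2317) - 3000) = √(2277 - 3000) = √(-723) = I*√723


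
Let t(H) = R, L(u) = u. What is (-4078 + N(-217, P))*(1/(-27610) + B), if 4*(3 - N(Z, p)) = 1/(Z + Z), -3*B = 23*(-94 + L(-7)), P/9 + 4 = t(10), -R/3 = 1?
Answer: -41247742405943/13072080 ≈ -3.1554e+6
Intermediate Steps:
R = -3 (R = -3*1 = -3)
t(H) = -3
P = -63 (P = -36 + 9*(-3) = -36 - 27 = -63)
B = 2323/3 (B = -23*(-94 - 7)/3 = -23*(-101)/3 = -1/3*(-2323) = 2323/3 ≈ 774.33)
N(Z, p) = 3 - 1/(8*Z) (N(Z, p) = 3 - 1/(4*(Z + Z)) = 3 - 1/(2*Z)/4 = 3 - 1/(8*Z))
(-4078 + N(-217, P))*(1/(-27610) + B) = (-4078 + (3 - 1/8/(-217)))*(1/(-27610) + 2323/3) = (-4078 + (3 - 1/8*(-1/217)))*(-1/27610 + 2323/3) = (-4078 + (3 + 1/1736))*(64138027/82830) = (-4078 + 5209/1736)*(64138027/82830) = -7074199/1736*64138027/82830 = -41247742405943/13072080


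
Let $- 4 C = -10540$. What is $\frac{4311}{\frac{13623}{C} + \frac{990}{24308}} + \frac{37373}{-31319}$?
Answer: $\frac{1439254671519173}{1742153481391} \approx 826.14$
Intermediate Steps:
$C = 2635$ ($C = \left(- \frac{1}{4}\right) \left(-10540\right) = 2635$)
$\frac{4311}{\frac{13623}{C} + \frac{990}{24308}} + \frac{37373}{-31319} = \frac{4311}{\frac{13623}{2635} + \frac{990}{24308}} + \frac{37373}{-31319} = \frac{4311}{13623 \cdot \frac{1}{2635} + 990 \cdot \frac{1}{24308}} + 37373 \left(- \frac{1}{31319}\right) = \frac{4311}{\frac{13623}{2635} + \frac{495}{12154}} - \frac{37373}{31319} = \frac{4311}{\frac{166878267}{32025790}} - \frac{37373}{31319} = 4311 \cdot \frac{32025790}{166878267} - \frac{37373}{31319} = \frac{46021060230}{55626089} - \frac{37373}{31319} = \frac{1439254671519173}{1742153481391}$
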